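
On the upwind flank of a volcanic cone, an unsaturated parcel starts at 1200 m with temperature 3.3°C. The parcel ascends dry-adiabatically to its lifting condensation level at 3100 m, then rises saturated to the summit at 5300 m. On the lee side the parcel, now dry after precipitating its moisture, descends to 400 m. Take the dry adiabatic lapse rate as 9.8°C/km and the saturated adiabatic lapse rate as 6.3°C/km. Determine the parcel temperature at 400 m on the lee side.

1200–3100 m, dry: Δz = 1.9 km ⇒ ΔT = -18.62°C; T = -15.32°C
3100–5300 m, saturated: Δz = 2.2 km ⇒ ΔT = -13.86°C; T = -29.18°C
5300–400 m, dry descent: Δz = 4.9 km ⇒ ΔT = +48.02°C; T = 18.84°C

18.84°C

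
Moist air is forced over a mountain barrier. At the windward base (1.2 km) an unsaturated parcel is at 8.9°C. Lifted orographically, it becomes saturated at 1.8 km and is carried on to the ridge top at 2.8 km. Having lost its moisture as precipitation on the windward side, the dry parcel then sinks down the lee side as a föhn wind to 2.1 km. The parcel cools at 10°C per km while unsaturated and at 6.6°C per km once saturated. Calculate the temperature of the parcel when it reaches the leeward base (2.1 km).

3.3°C

1200–1800 m, dry: Δz = 0.6 km ⇒ ΔT = -6°C; T = 2.9°C
1800–2800 m, saturated: Δz = 1 km ⇒ ΔT = -6.6°C; T = -3.7°C
2800–2100 m, dry descent: Δz = 0.7 km ⇒ ΔT = +7°C; T = 3.3°C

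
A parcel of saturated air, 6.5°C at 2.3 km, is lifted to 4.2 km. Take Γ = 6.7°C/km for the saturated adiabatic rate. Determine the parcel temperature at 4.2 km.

-6.23°C

From 2300 m to 4200 m (saturated adiabatic): cools by 6.7 × 1.9 = 12.73°C, giving -6.23°C.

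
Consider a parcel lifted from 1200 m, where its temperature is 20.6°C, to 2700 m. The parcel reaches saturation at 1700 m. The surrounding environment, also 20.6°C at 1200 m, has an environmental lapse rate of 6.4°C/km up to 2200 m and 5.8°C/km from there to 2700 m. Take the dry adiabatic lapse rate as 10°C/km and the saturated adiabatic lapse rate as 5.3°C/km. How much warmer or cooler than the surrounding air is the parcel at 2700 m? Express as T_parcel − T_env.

-1°C (parcel cooler than environment)

Parcel:
  1200–1700 m, dry: Δz = 0.5 km ⇒ ΔT = -5°C; T = 15.6°C
  1700–2700 m, saturated: Δz = 1 km ⇒ ΔT = -5.3°C; T = 10.3°C
Environment:
  1200–2200 m, environment, lower layer: Δz = 1 km ⇒ ΔT = -6.4°C; T = 14.2°C
  2200–2700 m, environment, upper layer: Δz = 0.5 km ⇒ ΔT = -2.9°C; T = 11.3°C
T_parcel − T_env = 10.3 − 11.3 = -1°C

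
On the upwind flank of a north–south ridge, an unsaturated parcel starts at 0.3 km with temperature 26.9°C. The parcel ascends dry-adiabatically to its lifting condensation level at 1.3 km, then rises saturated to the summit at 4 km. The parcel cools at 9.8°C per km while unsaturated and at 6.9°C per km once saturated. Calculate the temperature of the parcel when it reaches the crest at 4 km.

-1.53°C

Dry to 1300 m: -9.8 × 1 km = -9.8°C, so T = 17.1°C.
Saturated to 4000 m: -6.9 × 2.7 km = -18.63°C, so T = -1.53°C.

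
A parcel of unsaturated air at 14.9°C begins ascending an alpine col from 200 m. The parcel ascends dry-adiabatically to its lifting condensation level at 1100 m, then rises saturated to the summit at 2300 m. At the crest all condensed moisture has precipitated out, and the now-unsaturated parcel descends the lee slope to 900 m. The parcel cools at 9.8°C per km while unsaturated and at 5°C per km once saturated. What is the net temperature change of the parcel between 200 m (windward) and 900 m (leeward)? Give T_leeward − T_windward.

-1.1°C

From 200 m to 1100 m (dry): cools by 9.8 × 0.9 = 8.82°C, giving 6.08°C.
From 1100 m to 2300 m (saturated): cools by 5 × 1.2 = 6°C, giving 0.08°C.
From 2300 m to 900 m (dry descent): warms by 9.8 × 1.4 = 13.72°C, giving 13.8°C.
Net change vs windward start: 13.8 − 14.9 = -1.1°C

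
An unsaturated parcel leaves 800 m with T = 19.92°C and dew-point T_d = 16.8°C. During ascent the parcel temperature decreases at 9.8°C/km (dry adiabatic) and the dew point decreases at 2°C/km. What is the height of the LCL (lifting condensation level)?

1200 m

T and T_d converge at 9.8 − 2 = 7.8°C per km
Height above start = (19.92 − 16.8) / 7.8 = 0.4 km
LCL altitude = 800 m + 400 m = 1200 m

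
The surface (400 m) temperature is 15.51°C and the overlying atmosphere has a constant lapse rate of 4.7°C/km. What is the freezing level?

3700 m

Height above start = (15.51 − 0) / 4.7 = 3.3 km
Altitude = 400 m + 3300 m = 3700 m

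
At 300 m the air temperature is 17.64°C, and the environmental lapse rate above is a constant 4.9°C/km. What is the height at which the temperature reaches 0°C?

3900 m

Height above start = (17.64 − 0) / 4.9 = 3.6 km
Altitude = 300 m + 3600 m = 3900 m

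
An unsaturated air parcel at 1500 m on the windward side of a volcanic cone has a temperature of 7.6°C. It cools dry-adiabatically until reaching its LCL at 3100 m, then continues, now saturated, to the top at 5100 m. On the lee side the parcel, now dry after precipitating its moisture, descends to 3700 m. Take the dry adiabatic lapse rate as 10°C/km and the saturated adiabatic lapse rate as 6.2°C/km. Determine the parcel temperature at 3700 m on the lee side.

1500 → 3100 m (dry, 10°C/km): ΔT = -10 × 1.6 = -16°C → T = -8.4°C
3100 → 5100 m (saturated, 6.2°C/km): ΔT = -6.2 × 2 = -12.4°C → T = -20.8°C
5100 → 3700 m (dry descent, 10°C/km): ΔT = +10 × 1.4 = +14°C → T = -6.8°C

-6.8°C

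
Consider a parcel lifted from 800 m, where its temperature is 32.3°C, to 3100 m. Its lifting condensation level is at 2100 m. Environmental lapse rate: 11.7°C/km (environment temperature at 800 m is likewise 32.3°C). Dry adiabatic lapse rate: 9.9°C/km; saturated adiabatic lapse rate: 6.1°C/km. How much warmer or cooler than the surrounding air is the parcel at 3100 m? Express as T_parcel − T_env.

Parcel:
  From 800 m to 2100 m (dry): cools by 9.9 × 1.3 = 12.87°C, giving 19.43°C.
  From 2100 m to 3100 m (saturated): cools by 6.1 × 1 = 6.1°C, giving 13.33°C.
Environment:
  From 800 m to 3100 m (environment): cools by 11.7 × 2.3 = 26.91°C, giving 5.39°C.
T_parcel − T_env = 13.33 − 5.39 = +7.94°C

+7.94°C (parcel warmer than environment)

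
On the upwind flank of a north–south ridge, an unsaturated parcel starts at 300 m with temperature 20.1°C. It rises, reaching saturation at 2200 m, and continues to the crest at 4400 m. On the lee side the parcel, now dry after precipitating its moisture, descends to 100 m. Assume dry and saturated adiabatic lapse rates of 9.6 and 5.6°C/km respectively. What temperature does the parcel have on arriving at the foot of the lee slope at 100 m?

30.82°C

From 300 m to 2200 m (dry): cools by 9.6 × 1.9 = 18.24°C, giving 1.86°C.
From 2200 m to 4400 m (saturated): cools by 5.6 × 2.2 = 12.32°C, giving -10.46°C.
From 4400 m to 100 m (dry descent): warms by 9.6 × 4.3 = 41.28°C, giving 30.82°C.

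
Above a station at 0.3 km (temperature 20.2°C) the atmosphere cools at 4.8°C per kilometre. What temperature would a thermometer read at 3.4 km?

Environmental to 3400 m: -4.8 × 3.1 km = -14.88°C, so T = 5.32°C.

5.32°C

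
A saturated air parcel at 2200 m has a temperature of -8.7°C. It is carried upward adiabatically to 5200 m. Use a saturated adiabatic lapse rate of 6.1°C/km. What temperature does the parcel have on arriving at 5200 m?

-27°C

2200–5200 m, saturated adiabatic: Δz = 3 km ⇒ ΔT = -18.3°C; T = -27°C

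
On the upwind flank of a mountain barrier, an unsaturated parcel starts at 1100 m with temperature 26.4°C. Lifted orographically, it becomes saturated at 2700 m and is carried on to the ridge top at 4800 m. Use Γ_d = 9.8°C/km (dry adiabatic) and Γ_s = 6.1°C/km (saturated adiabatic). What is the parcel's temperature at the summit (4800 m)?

Dry to 2700 m: -9.8 × 1.6 km = -15.68°C, so T = 10.72°C.
Saturated to 4800 m: -6.1 × 2.1 km = -12.81°C, so T = -2.09°C.

-2.09°C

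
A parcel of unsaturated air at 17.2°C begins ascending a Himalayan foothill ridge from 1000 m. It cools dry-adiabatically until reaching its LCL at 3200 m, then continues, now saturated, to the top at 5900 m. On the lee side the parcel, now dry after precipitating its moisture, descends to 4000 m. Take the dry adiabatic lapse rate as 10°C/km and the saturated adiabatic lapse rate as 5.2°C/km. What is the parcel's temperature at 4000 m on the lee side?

0.16°C

Dry to 3200 m: -10 × 2.2 km = -22°C, so T = -4.8°C.
Saturated to 5900 m: -5.2 × 2.7 km = -14.04°C, so T = -18.84°C.
Dry descent to 4000 m: +10 × 1.9 km = +19°C, so T = 0.16°C.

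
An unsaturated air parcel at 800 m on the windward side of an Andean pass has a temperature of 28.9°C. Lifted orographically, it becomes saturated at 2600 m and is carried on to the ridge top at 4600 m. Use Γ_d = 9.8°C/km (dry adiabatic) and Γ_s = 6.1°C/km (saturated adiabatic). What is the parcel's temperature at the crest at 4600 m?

From 800 m to 2600 m (dry): cools by 9.8 × 1.8 = 17.64°C, giving 11.26°C.
From 2600 m to 4600 m (saturated): cools by 6.1 × 2 = 12.2°C, giving -0.94°C.

-0.94°C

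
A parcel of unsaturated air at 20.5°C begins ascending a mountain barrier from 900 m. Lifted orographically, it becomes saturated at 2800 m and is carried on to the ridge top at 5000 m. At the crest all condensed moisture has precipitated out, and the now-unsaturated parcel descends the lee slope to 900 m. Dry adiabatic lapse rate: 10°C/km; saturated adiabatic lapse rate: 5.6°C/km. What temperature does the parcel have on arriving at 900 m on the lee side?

900–2800 m, dry: Δz = 1.9 km ⇒ ΔT = -19°C; T = 1.5°C
2800–5000 m, saturated: Δz = 2.2 km ⇒ ΔT = -12.32°C; T = -10.82°C
5000–900 m, dry descent: Δz = 4.1 km ⇒ ΔT = +41°C; T = 30.18°C

30.18°C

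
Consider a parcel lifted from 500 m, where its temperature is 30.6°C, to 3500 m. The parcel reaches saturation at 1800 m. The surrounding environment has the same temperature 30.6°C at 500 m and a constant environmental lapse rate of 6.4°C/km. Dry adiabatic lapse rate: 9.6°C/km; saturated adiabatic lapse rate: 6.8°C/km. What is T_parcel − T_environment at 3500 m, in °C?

-4.84°C (parcel cooler than environment)

Parcel:
  From 500 m to 1800 m (dry): cools by 9.6 × 1.3 = 12.48°C, giving 18.12°C.
  From 1800 m to 3500 m (saturated): cools by 6.8 × 1.7 = 11.56°C, giving 6.56°C.
Environment:
  From 500 m to 3500 m (environment): cools by 6.4 × 3 = 19.2°C, giving 11.4°C.
T_parcel − T_env = 6.56 − 11.4 = -4.84°C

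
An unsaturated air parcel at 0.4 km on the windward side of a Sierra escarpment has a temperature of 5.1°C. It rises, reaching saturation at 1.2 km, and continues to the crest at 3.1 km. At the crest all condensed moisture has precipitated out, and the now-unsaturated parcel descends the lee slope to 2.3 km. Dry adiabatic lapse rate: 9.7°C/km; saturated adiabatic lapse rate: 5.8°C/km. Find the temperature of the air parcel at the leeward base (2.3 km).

From 400 m to 1200 m (dry): cools by 9.7 × 0.8 = 7.76°C, giving -2.66°C.
From 1200 m to 3100 m (saturated): cools by 5.8 × 1.9 = 11.02°C, giving -13.68°C.
From 3100 m to 2300 m (dry descent): warms by 9.7 × 0.8 = 7.76°C, giving -5.92°C.

-5.92°C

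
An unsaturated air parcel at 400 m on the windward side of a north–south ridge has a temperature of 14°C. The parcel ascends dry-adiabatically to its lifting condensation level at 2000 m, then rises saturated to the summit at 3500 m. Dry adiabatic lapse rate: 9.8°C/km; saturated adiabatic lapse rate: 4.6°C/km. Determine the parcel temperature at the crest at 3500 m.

-8.58°C

400 → 2000 m (dry, 9.8°C/km): ΔT = -9.8 × 1.6 = -15.68°C → T = -1.68°C
2000 → 3500 m (saturated, 4.6°C/km): ΔT = -4.6 × 1.5 = -6.9°C → T = -8.58°C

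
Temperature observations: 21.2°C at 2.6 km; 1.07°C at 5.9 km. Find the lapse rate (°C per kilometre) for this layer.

Γ = −ΔT/Δz = (21.2 − 1.07) / (5900 − 2600) m
  = 20.13°C / 3.3 km = 6.1°C/km

6.1°C/km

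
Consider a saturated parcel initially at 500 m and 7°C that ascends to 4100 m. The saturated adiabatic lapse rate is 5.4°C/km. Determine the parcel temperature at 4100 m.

500–4100 m, saturated adiabatic: Δz = 3.6 km ⇒ ΔT = -19.44°C; T = -12.44°C

-12.44°C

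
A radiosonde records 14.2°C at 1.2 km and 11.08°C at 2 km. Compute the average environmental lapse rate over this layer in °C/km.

3.9°C/km

Γ = −ΔT/Δz = (14.2 − 11.08) / (2000 − 1200) m
  = 3.12°C / 0.8 km = 3.9°C/km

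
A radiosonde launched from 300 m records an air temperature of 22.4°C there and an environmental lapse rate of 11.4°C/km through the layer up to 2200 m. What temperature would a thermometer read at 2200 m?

0.74°C

From 300 m to 2200 m (environmental): cools by 11.4 × 1.9 = 21.66°C, giving 0.74°C.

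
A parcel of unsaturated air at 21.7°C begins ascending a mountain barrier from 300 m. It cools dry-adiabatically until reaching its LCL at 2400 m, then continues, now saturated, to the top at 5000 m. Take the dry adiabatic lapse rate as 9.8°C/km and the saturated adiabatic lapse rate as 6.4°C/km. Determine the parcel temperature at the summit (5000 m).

Dry to 2400 m: -9.8 × 2.1 km = -20.58°C, so T = 1.12°C.
Saturated to 5000 m: -6.4 × 2.6 km = -16.64°C, so T = -15.52°C.

-15.52°C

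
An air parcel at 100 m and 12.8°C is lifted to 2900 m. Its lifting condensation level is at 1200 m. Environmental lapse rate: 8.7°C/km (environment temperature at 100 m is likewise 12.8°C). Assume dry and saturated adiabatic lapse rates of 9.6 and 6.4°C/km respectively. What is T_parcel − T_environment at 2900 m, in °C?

+2.92°C (parcel warmer than environment)

Parcel:
  100 → 1200 m (dry, 9.6°C/km): ΔT = -9.6 × 1.1 = -10.56°C → T = 2.24°C
  1200 → 2900 m (saturated, 6.4°C/km): ΔT = -6.4 × 1.7 = -10.88°C → T = -8.64°C
Environment:
  100 → 2900 m (environment, 8.7°C/km): ΔT = -8.7 × 2.8 = -24.36°C → T = -11.56°C
T_parcel − T_env = -8.64 − (-11.56) = +2.92°C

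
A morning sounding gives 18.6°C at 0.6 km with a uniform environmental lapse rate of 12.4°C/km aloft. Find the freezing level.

2.1 km

Height above start = (18.6 − 0) / 12.4 = 1.5 km
Altitude = 600 m + 1500 m = 2100 m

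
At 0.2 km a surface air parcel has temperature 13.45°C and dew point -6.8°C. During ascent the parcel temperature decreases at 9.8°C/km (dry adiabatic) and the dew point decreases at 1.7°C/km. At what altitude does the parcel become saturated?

T and T_d converge at 9.8 − 1.7 = 8.1°C per km
Height above start = (13.45 − (-6.8)) / 8.1 = 2.5 km
LCL altitude = 200 m + 2500 m = 2700 m

2.7 km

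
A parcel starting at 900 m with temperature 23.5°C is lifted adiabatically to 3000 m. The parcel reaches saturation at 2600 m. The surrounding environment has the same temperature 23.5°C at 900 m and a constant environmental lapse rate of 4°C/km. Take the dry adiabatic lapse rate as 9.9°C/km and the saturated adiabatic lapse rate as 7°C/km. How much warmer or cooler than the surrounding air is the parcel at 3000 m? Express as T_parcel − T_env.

-11.23°C (parcel cooler than environment)

Parcel:
  900–2600 m, dry: Δz = 1.7 km ⇒ ΔT = -16.83°C; T = 6.67°C
  2600–3000 m, saturated: Δz = 0.4 km ⇒ ΔT = -2.8°C; T = 3.87°C
Environment:
  900–3000 m, environment: Δz = 2.1 km ⇒ ΔT = -8.4°C; T = 15.1°C
T_parcel − T_env = 3.87 − 15.1 = -11.23°C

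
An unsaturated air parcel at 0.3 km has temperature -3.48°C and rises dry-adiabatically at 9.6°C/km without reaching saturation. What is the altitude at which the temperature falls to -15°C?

1.5 km

Height above start = (-3.48 − (-15)) / 9.6 = 1.2 km
Altitude = 300 m + 1200 m = 1500 m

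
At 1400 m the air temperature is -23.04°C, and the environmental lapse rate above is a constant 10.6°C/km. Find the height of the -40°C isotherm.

3000 m

Height above start = (-23.04 − (-40)) / 10.6 = 1.6 km
Altitude = 1400 m + 1600 m = 3000 m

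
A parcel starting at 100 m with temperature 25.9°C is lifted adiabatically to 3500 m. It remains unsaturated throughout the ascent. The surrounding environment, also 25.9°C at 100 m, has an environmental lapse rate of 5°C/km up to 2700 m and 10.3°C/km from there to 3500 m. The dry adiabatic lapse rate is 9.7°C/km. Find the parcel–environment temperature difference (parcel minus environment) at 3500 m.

-11.74°C (parcel cooler than environment)

Parcel:
  From 100 m to 3500 m (dry): cools by 9.7 × 3.4 = 32.98°C, giving -7.08°C.
Environment:
  From 100 m to 2700 m (environment, lower layer): cools by 5 × 2.6 = 13°C, giving 12.9°C.
  From 2700 m to 3500 m (environment, upper layer): cools by 10.3 × 0.8 = 8.24°C, giving 4.66°C.
T_parcel − T_env = -7.08 − 4.66 = -11.74°C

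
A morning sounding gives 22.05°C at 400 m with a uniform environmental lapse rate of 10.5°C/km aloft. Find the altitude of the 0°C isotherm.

2500 m

Height above start = (22.05 − 0) / 10.5 = 2.1 km
Altitude = 400 m + 2100 m = 2500 m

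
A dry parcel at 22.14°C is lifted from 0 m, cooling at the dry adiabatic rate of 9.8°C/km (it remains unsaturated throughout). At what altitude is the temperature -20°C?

4300 m

Height above start = (22.14 − (-20)) / 9.8 = 4.3 km
Altitude = 0 m + 4300 m = 4300 m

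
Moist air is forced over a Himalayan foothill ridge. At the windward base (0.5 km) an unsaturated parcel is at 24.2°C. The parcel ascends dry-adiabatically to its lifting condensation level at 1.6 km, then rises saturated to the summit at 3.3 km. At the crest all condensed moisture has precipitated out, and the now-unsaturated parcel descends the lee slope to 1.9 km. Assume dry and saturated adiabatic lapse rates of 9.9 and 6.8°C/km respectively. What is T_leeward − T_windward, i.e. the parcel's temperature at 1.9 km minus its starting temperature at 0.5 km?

-8.59°C

500–1600 m, dry: Δz = 1.1 km ⇒ ΔT = -10.89°C; T = 13.31°C
1600–3300 m, saturated: Δz = 1.7 km ⇒ ΔT = -11.56°C; T = 1.75°C
3300–1900 m, dry descent: Δz = 1.4 km ⇒ ΔT = +13.86°C; T = 15.61°C
Net change vs windward start: 15.61 − 24.2 = -8.59°C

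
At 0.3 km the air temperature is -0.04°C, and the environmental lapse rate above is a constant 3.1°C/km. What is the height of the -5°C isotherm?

Height above start = (-0.04 − (-5)) / 3.1 = 1.6 km
Altitude = 300 m + 1600 m = 1900 m

1.9 km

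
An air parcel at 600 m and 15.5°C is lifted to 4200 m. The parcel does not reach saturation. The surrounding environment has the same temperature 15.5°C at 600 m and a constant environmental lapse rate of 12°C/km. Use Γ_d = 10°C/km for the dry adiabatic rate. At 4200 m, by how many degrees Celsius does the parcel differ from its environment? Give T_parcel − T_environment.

Parcel:
  Dry to 4200 m: -10 × 3.6 km = -36°C, so T = -20.5°C.
Environment:
  Environment to 4200 m: -12 × 3.6 km = -43.2°C, so T = -27.7°C.
T_parcel − T_env = -20.5 − (-27.7) = +7.2°C

+7.2°C (parcel warmer than environment)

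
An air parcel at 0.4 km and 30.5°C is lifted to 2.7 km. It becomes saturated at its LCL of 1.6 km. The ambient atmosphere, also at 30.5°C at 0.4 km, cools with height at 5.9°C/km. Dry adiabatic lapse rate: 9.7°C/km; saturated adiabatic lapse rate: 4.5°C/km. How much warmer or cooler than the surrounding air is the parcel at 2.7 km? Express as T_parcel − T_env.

-3.02°C (parcel cooler than environment)

Parcel:
  400–1600 m, dry: Δz = 1.2 km ⇒ ΔT = -11.64°C; T = 18.86°C
  1600–2700 m, saturated: Δz = 1.1 km ⇒ ΔT = -4.95°C; T = 13.91°C
Environment:
  400–2700 m, environment: Δz = 2.3 km ⇒ ΔT = -13.57°C; T = 16.93°C
T_parcel − T_env = 13.91 − 16.93 = -3.02°C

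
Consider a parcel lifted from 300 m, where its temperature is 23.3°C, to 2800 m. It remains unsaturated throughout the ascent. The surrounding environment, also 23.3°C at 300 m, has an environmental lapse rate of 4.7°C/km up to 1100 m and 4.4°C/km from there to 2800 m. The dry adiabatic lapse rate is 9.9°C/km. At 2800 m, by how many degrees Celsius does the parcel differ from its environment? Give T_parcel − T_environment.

-13.51°C (parcel cooler than environment)

Parcel:
  Dry to 2800 m: -9.9 × 2.5 km = -24.75°C, so T = -1.45°C.
Environment:
  Environment, lower layer to 1100 m: -4.7 × 0.8 km = -3.76°C, so T = 19.54°C.
  Environment, upper layer to 2800 m: -4.4 × 1.7 km = -7.48°C, so T = 12.06°C.
T_parcel − T_env = -1.45 − 12.06 = -13.51°C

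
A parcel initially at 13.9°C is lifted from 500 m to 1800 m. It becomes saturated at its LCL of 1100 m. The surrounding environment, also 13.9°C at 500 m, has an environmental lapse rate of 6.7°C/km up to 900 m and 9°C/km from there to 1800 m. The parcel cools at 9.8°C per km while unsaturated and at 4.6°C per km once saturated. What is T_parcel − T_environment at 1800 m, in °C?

+1.68°C (parcel warmer than environment)

Parcel:
  From 500 m to 1100 m (dry): cools by 9.8 × 0.6 = 5.88°C, giving 8.02°C.
  From 1100 m to 1800 m (saturated): cools by 4.6 × 0.7 = 3.22°C, giving 4.8°C.
Environment:
  From 500 m to 900 m (environment, lower layer): cools by 6.7 × 0.4 = 2.68°C, giving 11.22°C.
  From 900 m to 1800 m (environment, upper layer): cools by 9 × 0.9 = 8.1°C, giving 3.12°C.
T_parcel − T_env = 4.8 − 3.12 = +1.68°C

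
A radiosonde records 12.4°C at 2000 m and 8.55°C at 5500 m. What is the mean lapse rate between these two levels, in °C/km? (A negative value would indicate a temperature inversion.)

Γ = −ΔT/Δz = (12.4 − 8.55) / (5500 − 2000) m
  = 3.85°C / 3.5 km = 1.1°C/km

1.1°C/km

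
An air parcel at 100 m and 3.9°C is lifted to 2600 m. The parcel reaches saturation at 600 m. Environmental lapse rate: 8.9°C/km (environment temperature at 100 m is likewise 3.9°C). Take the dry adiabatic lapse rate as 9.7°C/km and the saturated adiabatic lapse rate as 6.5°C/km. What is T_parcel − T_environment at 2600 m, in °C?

Parcel:
  100 → 600 m (dry, 9.7°C/km): ΔT = -9.7 × 0.5 = -4.85°C → T = -0.95°C
  600 → 2600 m (saturated, 6.5°C/km): ΔT = -6.5 × 2 = -13°C → T = -13.95°C
Environment:
  100 → 2600 m (environment, 8.9°C/km): ΔT = -8.9 × 2.5 = -22.25°C → T = -18.35°C
T_parcel − T_env = -13.95 − (-18.35) = +4.4°C

+4.4°C (parcel warmer than environment)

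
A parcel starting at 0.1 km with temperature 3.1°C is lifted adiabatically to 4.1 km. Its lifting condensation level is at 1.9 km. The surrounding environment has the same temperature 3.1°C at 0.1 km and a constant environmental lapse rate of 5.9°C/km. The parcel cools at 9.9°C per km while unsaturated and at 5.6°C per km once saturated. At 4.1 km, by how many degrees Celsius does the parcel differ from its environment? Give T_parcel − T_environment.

Parcel:
  Dry to 1900 m: -9.9 × 1.8 km = -17.82°C, so T = -14.72°C.
  Saturated to 4100 m: -5.6 × 2.2 km = -12.32°C, so T = -27.04°C.
Environment:
  Environment to 4100 m: -5.9 × 4 km = -23.6°C, so T = -20.5°C.
T_parcel − T_env = -27.04 − (-20.5) = -6.54°C

-6.54°C (parcel cooler than environment)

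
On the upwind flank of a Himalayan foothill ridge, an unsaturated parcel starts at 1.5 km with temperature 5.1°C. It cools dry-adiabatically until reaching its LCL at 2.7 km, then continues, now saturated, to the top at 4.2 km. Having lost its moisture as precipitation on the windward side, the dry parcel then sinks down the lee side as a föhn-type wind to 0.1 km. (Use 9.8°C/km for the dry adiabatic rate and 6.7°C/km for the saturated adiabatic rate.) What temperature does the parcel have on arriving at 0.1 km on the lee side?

1500 → 2700 m (dry, 9.8°C/km): ΔT = -9.8 × 1.2 = -11.76°C → T = -6.66°C
2700 → 4200 m (saturated, 6.7°C/km): ΔT = -6.7 × 1.5 = -10.05°C → T = -16.71°C
4200 → 100 m (dry descent, 9.8°C/km): ΔT = +9.8 × 4.1 = +40.18°C → T = 23.47°C

23.47°C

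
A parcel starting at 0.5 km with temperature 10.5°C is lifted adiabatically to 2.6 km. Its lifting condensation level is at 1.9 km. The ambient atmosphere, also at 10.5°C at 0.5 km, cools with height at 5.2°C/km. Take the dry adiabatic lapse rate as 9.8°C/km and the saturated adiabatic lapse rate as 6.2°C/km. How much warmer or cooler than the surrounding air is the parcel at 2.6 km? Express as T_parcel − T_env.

Parcel:
  500–1900 m, dry: Δz = 1.4 km ⇒ ΔT = -13.72°C; T = -3.22°C
  1900–2600 m, saturated: Δz = 0.7 km ⇒ ΔT = -4.34°C; T = -7.56°C
Environment:
  500–2600 m, environment: Δz = 2.1 km ⇒ ΔT = -10.92°C; T = -0.42°C
T_parcel − T_env = -7.56 − (-0.42) = -7.14°C

-7.14°C (parcel cooler than environment)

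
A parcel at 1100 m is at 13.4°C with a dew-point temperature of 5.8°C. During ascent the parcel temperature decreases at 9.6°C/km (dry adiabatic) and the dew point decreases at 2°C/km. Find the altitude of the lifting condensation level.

2100 m

T and T_d converge at 9.6 − 2 = 7.6°C per km
Height above start = (13.4 − 5.8) / 7.6 = 1 km
LCL altitude = 1100 m + 1000 m = 2100 m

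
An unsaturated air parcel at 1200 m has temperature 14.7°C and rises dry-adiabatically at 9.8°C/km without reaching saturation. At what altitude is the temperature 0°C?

Height above start = (14.7 − 0) / 9.8 = 1.5 km
Altitude = 1200 m + 1500 m = 2700 m

2700 m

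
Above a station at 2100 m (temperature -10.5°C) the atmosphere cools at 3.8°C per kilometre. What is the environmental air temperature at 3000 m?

2100–3000 m, environmental: Δz = 0.9 km ⇒ ΔT = -3.42°C; T = -13.92°C

-13.92°C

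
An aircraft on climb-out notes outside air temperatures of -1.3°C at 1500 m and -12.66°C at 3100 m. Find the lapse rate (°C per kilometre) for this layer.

Γ = −ΔT/Δz = (-1.3 − (-12.66)) / (3100 − 1500) m
  = 11.36°C / 1.6 km = 7.1°C/km

7.1°C/km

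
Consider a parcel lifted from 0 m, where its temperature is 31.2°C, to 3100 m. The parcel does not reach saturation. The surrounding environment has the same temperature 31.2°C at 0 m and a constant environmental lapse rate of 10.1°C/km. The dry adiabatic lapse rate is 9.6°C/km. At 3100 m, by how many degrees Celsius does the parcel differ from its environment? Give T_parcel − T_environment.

Parcel:
  0–3100 m, dry: Δz = 3.1 km ⇒ ΔT = -29.76°C; T = 1.44°C
Environment:
  0–3100 m, environment: Δz = 3.1 km ⇒ ΔT = -31.31°C; T = -0.11°C
T_parcel − T_env = 1.44 − (-0.11) = +1.55°C

+1.55°C (parcel warmer than environment)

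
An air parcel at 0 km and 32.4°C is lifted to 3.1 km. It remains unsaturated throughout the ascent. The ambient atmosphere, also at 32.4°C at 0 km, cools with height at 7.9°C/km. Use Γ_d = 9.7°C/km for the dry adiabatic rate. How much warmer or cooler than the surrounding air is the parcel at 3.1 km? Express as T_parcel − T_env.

-5.58°C (parcel cooler than environment)

Parcel:
  Dry to 3100 m: -9.7 × 3.1 km = -30.07°C, so T = 2.33°C.
Environment:
  Environment to 3100 m: -7.9 × 3.1 km = -24.49°C, so T = 7.91°C.
T_parcel − T_env = 2.33 − 7.91 = -5.58°C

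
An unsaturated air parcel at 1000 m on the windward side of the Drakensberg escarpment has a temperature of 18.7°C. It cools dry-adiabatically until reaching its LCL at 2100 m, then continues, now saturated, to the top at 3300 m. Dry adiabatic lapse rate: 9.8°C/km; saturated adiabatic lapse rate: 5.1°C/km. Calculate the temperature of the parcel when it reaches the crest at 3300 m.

1000 → 2100 m (dry, 9.8°C/km): ΔT = -9.8 × 1.1 = -10.78°C → T = 7.92°C
2100 → 3300 m (saturated, 5.1°C/km): ΔT = -5.1 × 1.2 = -6.12°C → T = 1.8°C

1.8°C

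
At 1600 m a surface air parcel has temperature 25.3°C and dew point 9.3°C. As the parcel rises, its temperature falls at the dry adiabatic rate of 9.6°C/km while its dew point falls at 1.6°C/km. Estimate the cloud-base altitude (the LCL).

T and T_d converge at 9.6 − 1.6 = 8°C per km
Height above start = (25.3 − 9.3) / 8 = 2 km
LCL altitude = 1600 m + 2000 m = 3600 m

3600 m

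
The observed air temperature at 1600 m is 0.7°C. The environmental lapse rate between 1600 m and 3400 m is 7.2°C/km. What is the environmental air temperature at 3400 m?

Environmental to 3400 m: -7.2 × 1.8 km = -12.96°C, so T = -12.26°C.

-12.26°C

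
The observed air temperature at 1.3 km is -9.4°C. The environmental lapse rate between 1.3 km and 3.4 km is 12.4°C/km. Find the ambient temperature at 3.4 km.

-35.44°C

Environmental to 3400 m: -12.4 × 2.1 km = -26.04°C, so T = -35.44°C.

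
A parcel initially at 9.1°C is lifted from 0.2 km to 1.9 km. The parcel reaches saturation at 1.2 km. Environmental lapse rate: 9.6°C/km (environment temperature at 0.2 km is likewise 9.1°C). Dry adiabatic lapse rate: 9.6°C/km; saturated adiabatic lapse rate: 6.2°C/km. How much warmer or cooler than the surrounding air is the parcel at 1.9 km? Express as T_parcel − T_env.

Parcel:
  From 200 m to 1200 m (dry): cools by 9.6 × 1 = 9.6°C, giving -0.5°C.
  From 1200 m to 1900 m (saturated): cools by 6.2 × 0.7 = 4.34°C, giving -4.84°C.
Environment:
  From 200 m to 1900 m (environment): cools by 9.6 × 1.7 = 16.32°C, giving -7.22°C.
T_parcel − T_env = -4.84 − (-7.22) = +2.38°C

+2.38°C (parcel warmer than environment)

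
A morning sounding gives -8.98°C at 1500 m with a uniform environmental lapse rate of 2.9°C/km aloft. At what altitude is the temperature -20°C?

Height above start = (-8.98 − (-20)) / 2.9 = 3.8 km
Altitude = 1500 m + 3800 m = 5300 m

5300 m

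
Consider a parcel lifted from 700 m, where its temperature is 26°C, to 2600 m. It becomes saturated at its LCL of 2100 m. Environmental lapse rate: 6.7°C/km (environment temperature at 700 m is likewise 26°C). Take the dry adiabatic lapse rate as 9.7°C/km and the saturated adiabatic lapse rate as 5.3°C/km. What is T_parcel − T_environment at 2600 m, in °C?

-3.5°C (parcel cooler than environment)

Parcel:
  Dry to 2100 m: -9.7 × 1.4 km = -13.58°C, so T = 12.42°C.
  Saturated to 2600 m: -5.3 × 0.5 km = -2.65°C, so T = 9.77°C.
Environment:
  Environment to 2600 m: -6.7 × 1.9 km = -12.73°C, so T = 13.27°C.
T_parcel − T_env = 9.77 − 13.27 = -3.5°C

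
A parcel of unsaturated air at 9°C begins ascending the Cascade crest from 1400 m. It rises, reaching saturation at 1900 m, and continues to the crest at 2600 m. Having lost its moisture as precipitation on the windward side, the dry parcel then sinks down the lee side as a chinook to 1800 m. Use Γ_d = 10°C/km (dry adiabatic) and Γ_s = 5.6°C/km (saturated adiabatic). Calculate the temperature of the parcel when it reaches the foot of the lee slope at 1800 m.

8.08°C

From 1400 m to 1900 m (dry): cools by 10 × 0.5 = 5°C, giving 4°C.
From 1900 m to 2600 m (saturated): cools by 5.6 × 0.7 = 3.92°C, giving 0.08°C.
From 2600 m to 1800 m (dry descent): warms by 10 × 0.8 = 8°C, giving 8.08°C.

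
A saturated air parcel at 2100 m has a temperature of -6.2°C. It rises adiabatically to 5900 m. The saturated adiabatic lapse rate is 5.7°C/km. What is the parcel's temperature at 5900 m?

-27.86°C

2100 → 5900 m (saturated adiabatic, 5.7°C/km): ΔT = -5.7 × 3.8 = -21.66°C → T = -27.86°C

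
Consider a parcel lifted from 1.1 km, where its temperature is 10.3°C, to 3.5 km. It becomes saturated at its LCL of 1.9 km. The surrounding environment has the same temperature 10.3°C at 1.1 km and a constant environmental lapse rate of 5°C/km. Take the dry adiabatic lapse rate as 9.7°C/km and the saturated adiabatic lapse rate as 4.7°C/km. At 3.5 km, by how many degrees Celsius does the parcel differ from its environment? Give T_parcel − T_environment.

-3.28°C (parcel cooler than environment)

Parcel:
  1100–1900 m, dry: Δz = 0.8 km ⇒ ΔT = -7.76°C; T = 2.54°C
  1900–3500 m, saturated: Δz = 1.6 km ⇒ ΔT = -7.52°C; T = -4.98°C
Environment:
  1100–3500 m, environment: Δz = 2.4 km ⇒ ΔT = -12°C; T = -1.7°C
T_parcel − T_env = -4.98 − (-1.7) = -3.28°C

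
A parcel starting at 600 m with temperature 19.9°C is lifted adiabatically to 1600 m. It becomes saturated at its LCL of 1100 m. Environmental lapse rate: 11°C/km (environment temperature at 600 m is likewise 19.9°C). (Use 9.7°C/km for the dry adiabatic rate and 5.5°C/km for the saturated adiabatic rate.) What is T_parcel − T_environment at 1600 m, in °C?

+3.4°C (parcel warmer than environment)

Parcel:
  From 600 m to 1100 m (dry): cools by 9.7 × 0.5 = 4.85°C, giving 15.05°C.
  From 1100 m to 1600 m (saturated): cools by 5.5 × 0.5 = 2.75°C, giving 12.3°C.
Environment:
  From 600 m to 1600 m (environment): cools by 11 × 1 = 11°C, giving 8.9°C.
T_parcel − T_env = 12.3 − 8.9 = +3.4°C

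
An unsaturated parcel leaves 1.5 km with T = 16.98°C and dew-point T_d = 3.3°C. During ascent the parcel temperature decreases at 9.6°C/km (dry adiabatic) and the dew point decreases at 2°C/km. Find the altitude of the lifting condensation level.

T and T_d converge at 9.6 − 2 = 7.6°C per km
Height above start = (16.98 − 3.3) / 7.6 = 1.8 km
LCL altitude = 1500 m + 1800 m = 3300 m

3.3 km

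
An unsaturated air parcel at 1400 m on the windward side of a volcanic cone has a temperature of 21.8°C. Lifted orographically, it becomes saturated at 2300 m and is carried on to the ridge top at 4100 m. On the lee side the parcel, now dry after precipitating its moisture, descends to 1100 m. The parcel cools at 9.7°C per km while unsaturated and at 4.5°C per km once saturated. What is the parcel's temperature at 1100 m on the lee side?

From 1400 m to 2300 m (dry): cools by 9.7 × 0.9 = 8.73°C, giving 13.07°C.
From 2300 m to 4100 m (saturated): cools by 4.5 × 1.8 = 8.1°C, giving 4.97°C.
From 4100 m to 1100 m (dry descent): warms by 9.7 × 3 = 29.1°C, giving 34.07°C.

34.07°C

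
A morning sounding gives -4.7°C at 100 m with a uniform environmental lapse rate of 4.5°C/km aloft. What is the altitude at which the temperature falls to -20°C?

Height above start = (-4.7 − (-20)) / 4.5 = 3.4 km
Altitude = 100 m + 3400 m = 3500 m

3500 m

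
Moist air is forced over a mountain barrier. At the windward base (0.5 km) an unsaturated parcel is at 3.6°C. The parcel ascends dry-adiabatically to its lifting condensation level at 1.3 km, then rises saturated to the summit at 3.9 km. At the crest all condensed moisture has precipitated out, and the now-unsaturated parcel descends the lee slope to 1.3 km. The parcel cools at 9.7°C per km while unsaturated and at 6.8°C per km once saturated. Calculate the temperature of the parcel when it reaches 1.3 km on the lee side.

3.38°C

500–1300 m, dry: Δz = 0.8 km ⇒ ΔT = -7.76°C; T = -4.16°C
1300–3900 m, saturated: Δz = 2.6 km ⇒ ΔT = -17.68°C; T = -21.84°C
3900–1300 m, dry descent: Δz = 2.6 km ⇒ ΔT = +25.22°C; T = 3.38°C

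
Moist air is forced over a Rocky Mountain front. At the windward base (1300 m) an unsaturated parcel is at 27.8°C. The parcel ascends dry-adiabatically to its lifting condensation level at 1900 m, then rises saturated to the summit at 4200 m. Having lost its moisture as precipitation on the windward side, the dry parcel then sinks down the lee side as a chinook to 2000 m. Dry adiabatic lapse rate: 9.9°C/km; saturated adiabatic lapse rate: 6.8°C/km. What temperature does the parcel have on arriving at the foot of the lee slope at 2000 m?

Dry to 1900 m: -9.9 × 0.6 km = -5.94°C, so T = 21.86°C.
Saturated to 4200 m: -6.8 × 2.3 km = -15.64°C, so T = 6.22°C.
Dry descent to 2000 m: +9.9 × 2.2 km = +21.78°C, so T = 28°C.

28°C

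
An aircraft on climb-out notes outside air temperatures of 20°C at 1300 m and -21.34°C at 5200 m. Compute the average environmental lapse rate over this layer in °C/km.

Γ = −ΔT/Δz = (20 − (-21.34)) / (5200 − 1300) m
  = 41.34°C / 3.9 km = 10.6°C/km

10.6°C/km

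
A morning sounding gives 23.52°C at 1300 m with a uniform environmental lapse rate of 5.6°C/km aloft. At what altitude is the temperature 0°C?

Height above start = (23.52 − 0) / 5.6 = 4.2 km
Altitude = 1300 m + 4200 m = 5500 m

5500 m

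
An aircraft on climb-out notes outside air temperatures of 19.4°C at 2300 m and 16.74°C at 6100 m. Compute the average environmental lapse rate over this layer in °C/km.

Γ = −ΔT/Δz = (19.4 − 16.74) / (6100 − 2300) m
  = 2.66°C / 3.8 km = 0.7°C/km

0.7°C/km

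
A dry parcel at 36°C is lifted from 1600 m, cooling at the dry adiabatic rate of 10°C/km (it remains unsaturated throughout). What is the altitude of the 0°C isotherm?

Height above start = (36 − 0) / 10 = 3.6 km
Altitude = 1600 m + 3600 m = 5200 m

5200 m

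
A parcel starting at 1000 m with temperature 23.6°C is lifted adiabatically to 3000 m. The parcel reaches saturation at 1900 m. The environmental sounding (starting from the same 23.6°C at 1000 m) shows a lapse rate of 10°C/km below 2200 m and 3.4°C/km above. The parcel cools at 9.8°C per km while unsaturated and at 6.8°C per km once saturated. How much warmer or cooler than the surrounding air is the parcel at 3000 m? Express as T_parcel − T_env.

-1.58°C (parcel cooler than environment)

Parcel:
  1000 → 1900 m (dry, 9.8°C/km): ΔT = -9.8 × 0.9 = -8.82°C → T = 14.78°C
  1900 → 3000 m (saturated, 6.8°C/km): ΔT = -6.8 × 1.1 = -7.48°C → T = 7.3°C
Environment:
  1000 → 2200 m (environment, lower layer, 10°C/km): ΔT = -10 × 1.2 = -12°C → T = 11.6°C
  2200 → 3000 m (environment, upper layer, 3.4°C/km): ΔT = -3.4 × 0.8 = -2.72°C → T = 8.88°C
T_parcel − T_env = 7.3 − 8.88 = -1.58°C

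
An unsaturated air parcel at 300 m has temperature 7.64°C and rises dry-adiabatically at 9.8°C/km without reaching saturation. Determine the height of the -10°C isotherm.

Height above start = (7.64 − (-10)) / 9.8 = 1.8 km
Altitude = 300 m + 1800 m = 2100 m

2100 m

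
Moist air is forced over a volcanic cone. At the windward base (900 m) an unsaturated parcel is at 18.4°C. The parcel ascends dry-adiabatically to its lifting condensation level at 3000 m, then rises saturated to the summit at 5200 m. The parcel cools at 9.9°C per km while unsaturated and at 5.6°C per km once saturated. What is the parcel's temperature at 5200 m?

900 → 3000 m (dry, 9.9°C/km): ΔT = -9.9 × 2.1 = -20.79°C → T = -2.39°C
3000 → 5200 m (saturated, 5.6°C/km): ΔT = -5.6 × 2.2 = -12.32°C → T = -14.71°C

-14.71°C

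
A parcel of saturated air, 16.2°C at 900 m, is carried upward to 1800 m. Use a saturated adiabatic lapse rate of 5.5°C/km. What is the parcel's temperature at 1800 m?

From 900 m to 1800 m (saturated adiabatic): cools by 5.5 × 0.9 = 4.95°C, giving 11.25°C.

11.25°C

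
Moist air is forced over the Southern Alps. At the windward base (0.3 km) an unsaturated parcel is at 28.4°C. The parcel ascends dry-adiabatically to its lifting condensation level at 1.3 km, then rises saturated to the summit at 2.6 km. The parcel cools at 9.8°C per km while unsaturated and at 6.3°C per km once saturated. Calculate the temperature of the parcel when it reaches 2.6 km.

From 300 m to 1300 m (dry): cools by 9.8 × 1 = 9.8°C, giving 18.6°C.
From 1300 m to 2600 m (saturated): cools by 6.3 × 1.3 = 8.19°C, giving 10.41°C.

10.41°C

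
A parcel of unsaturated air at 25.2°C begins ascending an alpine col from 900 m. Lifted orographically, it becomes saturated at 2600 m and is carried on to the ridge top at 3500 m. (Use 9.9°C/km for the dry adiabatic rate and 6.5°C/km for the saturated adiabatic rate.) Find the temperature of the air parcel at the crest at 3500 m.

From 900 m to 2600 m (dry): cools by 9.9 × 1.7 = 16.83°C, giving 8.37°C.
From 2600 m to 3500 m (saturated): cools by 6.5 × 0.9 = 5.85°C, giving 2.52°C.

2.52°C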